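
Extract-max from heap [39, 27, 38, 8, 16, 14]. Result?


Max = 39
Replace root with last, heapify down
Resulting heap: [38, 27, 14, 8, 16]


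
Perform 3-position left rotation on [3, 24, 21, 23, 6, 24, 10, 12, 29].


Left rotate by 3: [23, 6, 24, 10, 12, 29, 3, 24, 21]


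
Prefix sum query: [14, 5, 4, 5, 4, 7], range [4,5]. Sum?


Prefix sums: [0, 14, 19, 23, 28, 32, 39]
Sum[4..5] = prefix[6] - prefix[4] = 39 - 28 = 11


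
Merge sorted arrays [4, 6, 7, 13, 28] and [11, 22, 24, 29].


Compare heads, take smaller each step.
Merged: [4, 6, 7, 11, 13, 22, 24, 28, 29]


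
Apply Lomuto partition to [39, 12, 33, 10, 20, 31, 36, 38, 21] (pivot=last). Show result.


Elements <= 21 go left of pivot.
Result: [12, 10, 20, 21, 33, 31, 36, 38, 39], pivot at index 3


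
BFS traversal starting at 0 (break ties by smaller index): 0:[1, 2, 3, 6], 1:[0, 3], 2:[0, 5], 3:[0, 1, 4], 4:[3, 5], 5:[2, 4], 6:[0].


BFS queue: start with [0]
Visit order: [0, 1, 2, 3, 6, 5, 4]


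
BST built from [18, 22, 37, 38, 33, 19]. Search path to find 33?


BST root = 18
Search for 33: compare at each node
Path: [18, 22, 37, 33]


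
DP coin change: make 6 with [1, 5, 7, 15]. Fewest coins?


dp[0]=0; dp[i]=1+min(dp[i-c] for c in coins)
...dp[1]=1, dp[2]=2, dp[3]=3, dp[4]=4, dp[5]=1, dp[6]=2
Minimum coins for 6 = 2


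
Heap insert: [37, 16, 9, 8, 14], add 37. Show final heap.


Append 37: [37, 16, 9, 8, 14, 37]
Bubble up: swap idx 5(37) with idx 2(9)
Result: [37, 16, 37, 8, 14, 9]


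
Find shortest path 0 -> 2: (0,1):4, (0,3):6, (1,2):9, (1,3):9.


Dijkstra from 0:
Distances: {0: 0, 1: 4, 2: 13, 3: 6}
Shortest distance to 2 = 13, path = [0, 1, 2]


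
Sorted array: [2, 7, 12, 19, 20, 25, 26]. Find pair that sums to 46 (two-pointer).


Two pointers: lo=0, hi=6
Found pair: (20, 26) summing to 46


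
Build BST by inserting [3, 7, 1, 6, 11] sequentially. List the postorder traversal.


Root = 3; build tree by BST insertion.
Postorder traversal: [1, 6, 11, 7, 3]


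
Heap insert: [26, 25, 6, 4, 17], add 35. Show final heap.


Append 35: [26, 25, 6, 4, 17, 35]
Bubble up: swap idx 5(35) with idx 2(6); swap idx 2(35) with idx 0(26)
Result: [35, 25, 26, 4, 17, 6]


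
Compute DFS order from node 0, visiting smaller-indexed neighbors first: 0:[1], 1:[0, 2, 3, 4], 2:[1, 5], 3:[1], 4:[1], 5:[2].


DFS stack-based: start with [0]
Visit order: [0, 1, 2, 5, 3, 4]


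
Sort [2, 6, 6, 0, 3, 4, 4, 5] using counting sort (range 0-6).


Count array: [1, 0, 1, 1, 2, 1, 2]
Reconstruct: [0, 2, 3, 4, 4, 5, 6, 6]


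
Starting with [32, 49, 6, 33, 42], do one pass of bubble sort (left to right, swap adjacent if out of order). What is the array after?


After one pass: [32, 6, 33, 42, 49]


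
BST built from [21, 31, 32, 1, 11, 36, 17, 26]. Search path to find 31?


BST root = 21
Search for 31: compare at each node
Path: [21, 31]


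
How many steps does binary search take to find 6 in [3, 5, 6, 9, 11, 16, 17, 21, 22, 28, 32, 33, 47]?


Search for 6:
[0,12] mid=6 arr[6]=17
[0,5] mid=2 arr[2]=6
Total: 2 comparisons


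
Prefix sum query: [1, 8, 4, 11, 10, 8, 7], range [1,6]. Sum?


Prefix sums: [0, 1, 9, 13, 24, 34, 42, 49]
Sum[1..6] = prefix[7] - prefix[1] = 49 - 1 = 48


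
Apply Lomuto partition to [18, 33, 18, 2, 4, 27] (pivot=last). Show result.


Elements <= 27 go left of pivot.
Result: [18, 18, 2, 4, 27, 33], pivot at index 4


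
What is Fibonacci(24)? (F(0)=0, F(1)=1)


F(n)=F(n-1)+F(n-2)
...F(22)=17711, F(23)=28657, F(24)=46368


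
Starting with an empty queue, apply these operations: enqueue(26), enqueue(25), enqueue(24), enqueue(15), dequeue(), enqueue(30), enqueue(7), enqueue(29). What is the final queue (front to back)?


enqueue(26) -> [26]
enqueue(25) -> [26, 25]
enqueue(24) -> [26, 25, 24]
enqueue(15) -> [26, 25, 24, 15]
dequeue() returns 26 -> [25, 24, 15]
enqueue(30) -> [25, 24, 15, 30]
enqueue(7) -> [25, 24, 15, 30, 7]
enqueue(29) -> [25, 24, 15, 30, 7, 29]
Final queue (front to back): [25, 24, 15, 30, 7, 29]


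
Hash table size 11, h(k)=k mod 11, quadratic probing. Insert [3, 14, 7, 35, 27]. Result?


Insertions: 3->slot 3; 14->slot 4; 7->slot 7; 35->slot 2; 27->slot 5
Table: [None, None, 35, 3, 14, 27, None, 7, None, None, None]


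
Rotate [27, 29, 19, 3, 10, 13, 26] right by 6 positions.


Right rotate by 6: [29, 19, 3, 10, 13, 26, 27]


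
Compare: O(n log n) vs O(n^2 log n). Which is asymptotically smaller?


linearithmic grows slower than n^2 log n
O(n log n) is asymptotically smaller; O(n^2 log n) grows faster


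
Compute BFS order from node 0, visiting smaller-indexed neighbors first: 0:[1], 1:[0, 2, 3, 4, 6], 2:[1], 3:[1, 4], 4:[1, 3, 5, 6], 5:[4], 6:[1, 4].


BFS queue: start with [0]
Visit order: [0, 1, 2, 3, 4, 6, 5]


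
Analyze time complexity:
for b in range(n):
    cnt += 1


Per nesting level: O(n) = O(n)
Complexity: O(n)


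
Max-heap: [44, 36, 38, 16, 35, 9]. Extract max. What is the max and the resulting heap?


Max = 44
Replace root with last, heapify down
Resulting heap: [38, 36, 9, 16, 35]


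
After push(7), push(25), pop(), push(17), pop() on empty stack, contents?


push(7) -> [7]
push(25) -> [7, 25]
pop() returns 25 -> [7]
push(17) -> [7, 17]
pop() returns 17 -> [7]
Final stack (bottom to top): [7]


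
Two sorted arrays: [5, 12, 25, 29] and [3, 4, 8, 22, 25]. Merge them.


Compare heads, take smaller each step.
Merged: [3, 4, 5, 8, 12, 22, 25, 25, 29]


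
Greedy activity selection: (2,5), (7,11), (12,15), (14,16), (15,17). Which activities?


Greedy: pick earliest-ending, then skip overlaps.
Selected (4 activities): [(2, 5), (7, 11), (12, 15), (15, 17)]


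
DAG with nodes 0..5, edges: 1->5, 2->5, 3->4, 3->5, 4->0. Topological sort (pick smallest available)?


Kahn's algorithm, process smallest node first
Order: [1, 2, 3, 4, 0, 5]


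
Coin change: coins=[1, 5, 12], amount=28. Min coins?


dp[0]=0; dp[i]=1+min(dp[i-c] for c in coins)
...dp[23]=4, dp[24]=2, dp[25]=3, dp[26]=4, dp[27]=4, dp[28]=5
Minimum coins for 28 = 5


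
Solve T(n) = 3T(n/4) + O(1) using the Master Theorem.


a=3, b=4, c=0. log_4(3)=0.792 > c=0. Case 1: O(n^log_b(a)) = O(n^0.792)
Complexity: O(n^0.792)


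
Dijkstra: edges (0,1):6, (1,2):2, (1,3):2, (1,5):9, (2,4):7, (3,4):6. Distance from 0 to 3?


Dijkstra from 0:
Distances: {0: 0, 1: 6, 2: 8, 3: 8, 4: 14, 5: 15}
Shortest distance to 3 = 8, path = [0, 1, 3]


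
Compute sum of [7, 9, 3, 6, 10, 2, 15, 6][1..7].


Prefix sums: [0, 7, 16, 19, 25, 35, 37, 52, 58]
Sum[1..7] = prefix[8] - prefix[1] = 58 - 7 = 51


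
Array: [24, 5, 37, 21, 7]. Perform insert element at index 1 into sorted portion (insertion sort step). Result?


After one pass: [5, 24, 37, 21, 7]


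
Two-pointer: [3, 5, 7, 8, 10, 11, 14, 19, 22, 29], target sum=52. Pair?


Two pointers: lo=0, hi=9
No pair sums to 52


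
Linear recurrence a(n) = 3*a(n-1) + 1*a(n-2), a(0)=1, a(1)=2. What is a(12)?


Build bottom-up:
...a(10)=98644, a(11)=325799, a(12)=3*325799+1*98644=1076041


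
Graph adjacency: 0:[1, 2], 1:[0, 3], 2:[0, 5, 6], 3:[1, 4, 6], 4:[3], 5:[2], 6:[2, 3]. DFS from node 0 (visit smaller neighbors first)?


DFS stack-based: start with [0]
Visit order: [0, 1, 3, 4, 6, 2, 5]


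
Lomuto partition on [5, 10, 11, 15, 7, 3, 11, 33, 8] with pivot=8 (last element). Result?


Elements <= 8 go left of pivot.
Result: [5, 7, 3, 8, 10, 11, 11, 33, 15], pivot at index 3


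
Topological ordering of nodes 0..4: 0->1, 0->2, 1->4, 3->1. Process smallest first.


Kahn's algorithm, process smallest node first
Order: [0, 2, 3, 1, 4]


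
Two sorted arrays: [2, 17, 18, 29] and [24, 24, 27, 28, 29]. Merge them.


Compare heads, take smaller each step.
Merged: [2, 17, 18, 24, 24, 27, 28, 29, 29]


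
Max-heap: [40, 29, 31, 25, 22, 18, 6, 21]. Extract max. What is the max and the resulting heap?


Max = 40
Replace root with last, heapify down
Resulting heap: [31, 29, 21, 25, 22, 18, 6]


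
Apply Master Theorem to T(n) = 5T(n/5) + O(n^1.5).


a=5, b=5, c=1.5. log_5(5)=1 < c=1.5. Case 3: O(n^c) = O(n^1.500)
Complexity: O(n^1.500)


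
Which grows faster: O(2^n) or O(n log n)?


linearithmic grows slower than exponential
O(n log n) is asymptotically smaller; O(2^n) grows faster


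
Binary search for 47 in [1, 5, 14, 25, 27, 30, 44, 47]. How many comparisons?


Search for 47:
[0,7] mid=3 arr[3]=25
[4,7] mid=5 arr[5]=30
[6,7] mid=6 arr[6]=44
[7,7] mid=7 arr[7]=47
Total: 4 comparisons


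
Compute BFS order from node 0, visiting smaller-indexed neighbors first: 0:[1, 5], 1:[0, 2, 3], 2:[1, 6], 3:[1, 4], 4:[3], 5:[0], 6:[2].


BFS queue: start with [0]
Visit order: [0, 1, 5, 2, 3, 6, 4]


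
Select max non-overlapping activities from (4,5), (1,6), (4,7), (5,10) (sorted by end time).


Greedy: pick earliest-ending, then skip overlaps.
Selected (2 activities): [(4, 5), (5, 10)]


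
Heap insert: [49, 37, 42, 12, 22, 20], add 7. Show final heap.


Append 7: [49, 37, 42, 12, 22, 20, 7]
Bubble up: no swaps needed
Result: [49, 37, 42, 12, 22, 20, 7]


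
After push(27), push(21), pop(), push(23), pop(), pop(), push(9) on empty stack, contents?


push(27) -> [27]
push(21) -> [27, 21]
pop() returns 21 -> [27]
push(23) -> [27, 23]
pop() returns 23 -> [27]
pop() returns 27 -> []
push(9) -> [9]
Final stack (bottom to top): [9]


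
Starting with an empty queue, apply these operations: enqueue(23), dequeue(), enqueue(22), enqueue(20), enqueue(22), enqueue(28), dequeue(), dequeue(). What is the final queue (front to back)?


enqueue(23) -> [23]
dequeue() returns 23 -> []
enqueue(22) -> [22]
enqueue(20) -> [22, 20]
enqueue(22) -> [22, 20, 22]
enqueue(28) -> [22, 20, 22, 28]
dequeue() returns 22 -> [20, 22, 28]
dequeue() returns 20 -> [22, 28]
Final queue (front to back): [22, 28]


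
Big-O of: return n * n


Analysis: constant-time operation, no loop
Complexity: O(1)


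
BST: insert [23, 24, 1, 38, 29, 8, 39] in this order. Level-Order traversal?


Root = 23; build tree by BST insertion.
Level-Order traversal: [23, 1, 24, 8, 38, 29, 39]


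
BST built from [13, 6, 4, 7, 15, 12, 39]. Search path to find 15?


BST root = 13
Search for 15: compare at each node
Path: [13, 15]


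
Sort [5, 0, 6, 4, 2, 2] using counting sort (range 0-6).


Count array: [1, 0, 2, 0, 1, 1, 1]
Reconstruct: [0, 2, 2, 4, 5, 6]


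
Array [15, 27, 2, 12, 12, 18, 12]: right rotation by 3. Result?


Right rotate by 3: [12, 18, 12, 15, 27, 2, 12]


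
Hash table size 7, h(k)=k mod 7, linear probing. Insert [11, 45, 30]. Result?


Insertions: 11->slot 4; 45->slot 3; 30->slot 2
Table: [None, None, 30, 45, 11, None, None]


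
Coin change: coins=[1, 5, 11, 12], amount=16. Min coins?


dp[0]=0; dp[i]=1+min(dp[i-c] for c in coins)
...dp[11]=1, dp[12]=1, dp[13]=2, dp[14]=3, dp[15]=3, dp[16]=2
Minimum coins for 16 = 2


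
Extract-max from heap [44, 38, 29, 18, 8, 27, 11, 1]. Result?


Max = 44
Replace root with last, heapify down
Resulting heap: [38, 18, 29, 1, 8, 27, 11]


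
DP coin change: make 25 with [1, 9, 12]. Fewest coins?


dp[0]=0; dp[i]=1+min(dp[i-c] for c in coins)
...dp[20]=4, dp[21]=2, dp[22]=3, dp[23]=4, dp[24]=2, dp[25]=3
Minimum coins for 25 = 3


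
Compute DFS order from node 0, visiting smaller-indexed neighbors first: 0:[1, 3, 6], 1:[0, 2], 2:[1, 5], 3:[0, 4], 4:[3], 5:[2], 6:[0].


DFS stack-based: start with [0]
Visit order: [0, 1, 2, 5, 3, 4, 6]


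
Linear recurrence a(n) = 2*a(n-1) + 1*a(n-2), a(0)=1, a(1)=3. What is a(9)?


Build bottom-up:
...a(7)=577, a(8)=1393, a(9)=2*1393+1*577=3363


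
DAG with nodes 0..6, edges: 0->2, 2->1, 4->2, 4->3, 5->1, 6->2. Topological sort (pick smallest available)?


Kahn's algorithm, process smallest node first
Order: [0, 4, 3, 5, 6, 2, 1]


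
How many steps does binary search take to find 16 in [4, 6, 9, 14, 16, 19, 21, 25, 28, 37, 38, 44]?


Search for 16:
[0,11] mid=5 arr[5]=19
[0,4] mid=2 arr[2]=9
[3,4] mid=3 arr[3]=14
[4,4] mid=4 arr[4]=16
Total: 4 comparisons


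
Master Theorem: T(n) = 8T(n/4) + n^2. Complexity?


a=8, b=4, c=2. log_4(8)=1.5 < c=2. Case 3: O(n^c) = O(n^2)
Complexity: O(n^2)


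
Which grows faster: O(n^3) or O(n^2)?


quadratic grows slower than cubic
O(n^2) is asymptotically smaller; O(n^3) grows faster


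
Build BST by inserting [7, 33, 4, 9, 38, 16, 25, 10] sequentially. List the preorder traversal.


Root = 7; build tree by BST insertion.
Preorder traversal: [7, 4, 33, 9, 16, 10, 25, 38]


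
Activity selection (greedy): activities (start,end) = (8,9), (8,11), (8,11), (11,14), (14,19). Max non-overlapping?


Greedy: pick earliest-ending, then skip overlaps.
Selected (3 activities): [(8, 9), (11, 14), (14, 19)]


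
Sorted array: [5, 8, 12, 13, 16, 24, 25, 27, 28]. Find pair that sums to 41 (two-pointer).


Two pointers: lo=0, hi=8
Found pair: (13, 28) summing to 41


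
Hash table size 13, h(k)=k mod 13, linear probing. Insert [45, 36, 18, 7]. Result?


Insertions: 45->slot 6; 36->slot 10; 18->slot 5; 7->slot 7
Table: [None, None, None, None, None, 18, 45, 7, None, None, 36, None, None]


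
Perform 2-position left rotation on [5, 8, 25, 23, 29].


Left rotate by 2: [25, 23, 29, 5, 8]


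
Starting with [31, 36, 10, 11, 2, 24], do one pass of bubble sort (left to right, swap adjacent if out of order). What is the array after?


After one pass: [31, 10, 11, 2, 24, 36]


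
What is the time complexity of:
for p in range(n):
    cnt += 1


Per nesting level: O(n) = O(n)
Complexity: O(n)


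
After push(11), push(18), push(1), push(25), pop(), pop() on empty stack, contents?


push(11) -> [11]
push(18) -> [11, 18]
push(1) -> [11, 18, 1]
push(25) -> [11, 18, 1, 25]
pop() returns 25 -> [11, 18, 1]
pop() returns 1 -> [11, 18]
Final stack (bottom to top): [11, 18]


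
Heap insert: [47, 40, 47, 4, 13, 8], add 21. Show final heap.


Append 21: [47, 40, 47, 4, 13, 8, 21]
Bubble up: no swaps needed
Result: [47, 40, 47, 4, 13, 8, 21]


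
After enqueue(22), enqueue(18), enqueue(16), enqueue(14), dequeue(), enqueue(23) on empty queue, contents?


enqueue(22) -> [22]
enqueue(18) -> [22, 18]
enqueue(16) -> [22, 18, 16]
enqueue(14) -> [22, 18, 16, 14]
dequeue() returns 22 -> [18, 16, 14]
enqueue(23) -> [18, 16, 14, 23]
Final queue (front to back): [18, 16, 14, 23]


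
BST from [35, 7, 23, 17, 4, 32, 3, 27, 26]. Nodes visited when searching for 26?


BST root = 35
Search for 26: compare at each node
Path: [35, 7, 23, 32, 27, 26]


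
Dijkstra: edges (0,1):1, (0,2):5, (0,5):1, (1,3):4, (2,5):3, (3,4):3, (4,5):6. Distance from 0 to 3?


Dijkstra from 0:
Distances: {0: 0, 1: 1, 2: 4, 3: 5, 4: 7, 5: 1}
Shortest distance to 3 = 5, path = [0, 1, 3]


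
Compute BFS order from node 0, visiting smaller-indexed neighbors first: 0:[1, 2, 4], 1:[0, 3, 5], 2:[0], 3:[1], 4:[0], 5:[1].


BFS queue: start with [0]
Visit order: [0, 1, 2, 4, 3, 5]


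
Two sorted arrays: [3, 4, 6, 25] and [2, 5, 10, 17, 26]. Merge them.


Compare heads, take smaller each step.
Merged: [2, 3, 4, 5, 6, 10, 17, 25, 26]


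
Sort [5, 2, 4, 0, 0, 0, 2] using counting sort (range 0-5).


Count array: [3, 0, 2, 0, 1, 1]
Reconstruct: [0, 0, 0, 2, 2, 4, 5]


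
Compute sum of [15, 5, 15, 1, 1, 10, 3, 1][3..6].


Prefix sums: [0, 15, 20, 35, 36, 37, 47, 50, 51]
Sum[3..6] = prefix[7] - prefix[3] = 50 - 35 = 15


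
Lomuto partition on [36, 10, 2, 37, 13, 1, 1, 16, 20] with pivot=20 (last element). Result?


Elements <= 20 go left of pivot.
Result: [10, 2, 13, 1, 1, 16, 20, 37, 36], pivot at index 6


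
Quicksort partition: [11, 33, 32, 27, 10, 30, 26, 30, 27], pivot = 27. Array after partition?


Elements <= 27 go left of pivot.
Result: [11, 27, 10, 26, 27, 30, 33, 30, 32], pivot at index 4


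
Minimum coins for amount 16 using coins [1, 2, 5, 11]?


dp[0]=0; dp[i]=1+min(dp[i-c] for c in coins)
...dp[11]=1, dp[12]=2, dp[13]=2, dp[14]=3, dp[15]=3, dp[16]=2
Minimum coins for 16 = 2


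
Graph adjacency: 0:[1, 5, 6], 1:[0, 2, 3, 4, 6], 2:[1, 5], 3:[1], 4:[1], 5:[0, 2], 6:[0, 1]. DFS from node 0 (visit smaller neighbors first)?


DFS stack-based: start with [0]
Visit order: [0, 1, 2, 5, 3, 4, 6]


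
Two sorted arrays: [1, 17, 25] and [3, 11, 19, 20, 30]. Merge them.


Compare heads, take smaller each step.
Merged: [1, 3, 11, 17, 19, 20, 25, 30]


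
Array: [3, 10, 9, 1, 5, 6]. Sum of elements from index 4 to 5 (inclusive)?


Prefix sums: [0, 3, 13, 22, 23, 28, 34]
Sum[4..5] = prefix[6] - prefix[4] = 34 - 23 = 11


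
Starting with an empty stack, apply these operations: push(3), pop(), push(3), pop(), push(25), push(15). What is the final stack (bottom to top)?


push(3) -> [3]
pop() returns 3 -> []
push(3) -> [3]
pop() returns 3 -> []
push(25) -> [25]
push(15) -> [25, 15]
Final stack (bottom to top): [25, 15]


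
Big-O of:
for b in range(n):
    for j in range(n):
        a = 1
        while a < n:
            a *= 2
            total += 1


Per nesting level: O(n) * O(n) * O(log n) = O(n^2 log n)
Complexity: O(n^2 log n)


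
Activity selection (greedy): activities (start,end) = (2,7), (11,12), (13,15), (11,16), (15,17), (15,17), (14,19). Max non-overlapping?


Greedy: pick earliest-ending, then skip overlaps.
Selected (4 activities): [(2, 7), (11, 12), (13, 15), (15, 17)]


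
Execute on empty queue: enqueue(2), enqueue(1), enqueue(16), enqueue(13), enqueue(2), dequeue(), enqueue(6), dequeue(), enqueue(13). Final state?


enqueue(2) -> [2]
enqueue(1) -> [2, 1]
enqueue(16) -> [2, 1, 16]
enqueue(13) -> [2, 1, 16, 13]
enqueue(2) -> [2, 1, 16, 13, 2]
dequeue() returns 2 -> [1, 16, 13, 2]
enqueue(6) -> [1, 16, 13, 2, 6]
dequeue() returns 1 -> [16, 13, 2, 6]
enqueue(13) -> [16, 13, 2, 6, 13]
Final queue (front to back): [16, 13, 2, 6, 13]


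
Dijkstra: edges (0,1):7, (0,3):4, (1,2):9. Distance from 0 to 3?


Dijkstra from 0:
Distances: {0: 0, 1: 7, 2: 16, 3: 4}
Shortest distance to 3 = 4, path = [0, 3]


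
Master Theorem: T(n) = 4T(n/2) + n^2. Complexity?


a=4, b=2, c=2. log_2(4)=2 = c=2. Case 2: O(n^c log n) = O(n^2 log n)
Complexity: O(n^2 log n)


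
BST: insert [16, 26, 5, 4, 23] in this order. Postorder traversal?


Root = 16; build tree by BST insertion.
Postorder traversal: [4, 5, 23, 26, 16]


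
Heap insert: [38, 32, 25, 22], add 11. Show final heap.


Append 11: [38, 32, 25, 22, 11]
Bubble up: no swaps needed
Result: [38, 32, 25, 22, 11]


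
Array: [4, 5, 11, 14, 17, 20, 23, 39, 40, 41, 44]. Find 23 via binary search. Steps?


Search for 23:
[0,10] mid=5 arr[5]=20
[6,10] mid=8 arr[8]=40
[6,7] mid=6 arr[6]=23
Total: 3 comparisons


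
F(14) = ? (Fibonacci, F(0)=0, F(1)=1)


F(n)=F(n-1)+F(n-2)
...F(12)=144, F(13)=233, F(14)=377


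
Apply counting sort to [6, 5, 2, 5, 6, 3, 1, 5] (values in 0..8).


Count array: [0, 1, 1, 1, 0, 3, 2, 0, 0]
Reconstruct: [1, 2, 3, 5, 5, 5, 6, 6]


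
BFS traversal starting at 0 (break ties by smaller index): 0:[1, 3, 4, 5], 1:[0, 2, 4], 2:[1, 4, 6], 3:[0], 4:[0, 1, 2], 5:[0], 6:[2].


BFS queue: start with [0]
Visit order: [0, 1, 3, 4, 5, 2, 6]


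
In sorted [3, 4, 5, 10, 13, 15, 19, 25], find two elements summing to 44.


Two pointers: lo=0, hi=7
Found pair: (19, 25) summing to 44


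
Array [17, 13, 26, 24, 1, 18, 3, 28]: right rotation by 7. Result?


Right rotate by 7: [13, 26, 24, 1, 18, 3, 28, 17]


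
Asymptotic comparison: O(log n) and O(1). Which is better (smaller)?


constant grows slower than logarithmic
O(1) is asymptotically smaller; O(log n) grows faster


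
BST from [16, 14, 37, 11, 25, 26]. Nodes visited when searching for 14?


BST root = 16
Search for 14: compare at each node
Path: [16, 14]


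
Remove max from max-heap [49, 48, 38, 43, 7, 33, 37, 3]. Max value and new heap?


Max = 49
Replace root with last, heapify down
Resulting heap: [48, 43, 38, 3, 7, 33, 37]


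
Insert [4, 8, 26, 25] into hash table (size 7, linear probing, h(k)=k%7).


Insertions: 4->slot 4; 8->slot 1; 26->slot 5; 25->slot 6
Table: [None, 8, None, None, 4, 26, 25]


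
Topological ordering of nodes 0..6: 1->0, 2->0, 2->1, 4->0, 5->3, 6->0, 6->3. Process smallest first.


Kahn's algorithm, process smallest node first
Order: [2, 1, 4, 5, 6, 0, 3]


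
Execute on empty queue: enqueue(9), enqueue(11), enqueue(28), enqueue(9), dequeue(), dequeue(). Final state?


enqueue(9) -> [9]
enqueue(11) -> [9, 11]
enqueue(28) -> [9, 11, 28]
enqueue(9) -> [9, 11, 28, 9]
dequeue() returns 9 -> [11, 28, 9]
dequeue() returns 11 -> [28, 9]
Final queue (front to back): [28, 9]


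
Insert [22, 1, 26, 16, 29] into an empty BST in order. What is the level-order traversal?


Root = 22; build tree by BST insertion.
Level-Order traversal: [22, 1, 26, 16, 29]


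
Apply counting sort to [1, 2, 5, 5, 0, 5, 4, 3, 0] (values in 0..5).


Count array: [2, 1, 1, 1, 1, 3]
Reconstruct: [0, 0, 1, 2, 3, 4, 5, 5, 5]


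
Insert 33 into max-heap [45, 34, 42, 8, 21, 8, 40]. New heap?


Append 33: [45, 34, 42, 8, 21, 8, 40, 33]
Bubble up: swap idx 7(33) with idx 3(8)
Result: [45, 34, 42, 33, 21, 8, 40, 8]


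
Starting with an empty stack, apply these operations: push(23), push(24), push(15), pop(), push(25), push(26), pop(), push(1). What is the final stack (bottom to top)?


push(23) -> [23]
push(24) -> [23, 24]
push(15) -> [23, 24, 15]
pop() returns 15 -> [23, 24]
push(25) -> [23, 24, 25]
push(26) -> [23, 24, 25, 26]
pop() returns 26 -> [23, 24, 25]
push(1) -> [23, 24, 25, 1]
Final stack (bottom to top): [23, 24, 25, 1]


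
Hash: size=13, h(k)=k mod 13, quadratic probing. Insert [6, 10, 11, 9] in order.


Insertions: 6->slot 6; 10->slot 10; 11->slot 11; 9->slot 9
Table: [None, None, None, None, None, None, 6, None, None, 9, 10, 11, None]


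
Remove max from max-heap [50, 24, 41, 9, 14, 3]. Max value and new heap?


Max = 50
Replace root with last, heapify down
Resulting heap: [41, 24, 3, 9, 14]


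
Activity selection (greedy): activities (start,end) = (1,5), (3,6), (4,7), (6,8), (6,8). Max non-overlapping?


Greedy: pick earliest-ending, then skip overlaps.
Selected (2 activities): [(1, 5), (6, 8)]


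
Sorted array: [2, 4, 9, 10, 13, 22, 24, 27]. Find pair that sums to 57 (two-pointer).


Two pointers: lo=0, hi=7
No pair sums to 57


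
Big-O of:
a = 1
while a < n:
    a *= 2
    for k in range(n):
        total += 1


Per nesting level: O(log n) * O(n) = O(n log n)
Complexity: O(n log n)


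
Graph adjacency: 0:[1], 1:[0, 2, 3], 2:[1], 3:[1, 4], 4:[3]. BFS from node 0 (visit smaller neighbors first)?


BFS queue: start with [0]
Visit order: [0, 1, 2, 3, 4]


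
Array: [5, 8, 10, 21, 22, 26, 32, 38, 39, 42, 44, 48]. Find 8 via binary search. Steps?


Search for 8:
[0,11] mid=5 arr[5]=26
[0,4] mid=2 arr[2]=10
[0,1] mid=0 arr[0]=5
[1,1] mid=1 arr[1]=8
Total: 4 comparisons


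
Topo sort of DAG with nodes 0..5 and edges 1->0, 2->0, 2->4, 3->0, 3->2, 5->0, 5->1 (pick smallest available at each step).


Kahn's algorithm, process smallest node first
Order: [3, 2, 4, 5, 1, 0]


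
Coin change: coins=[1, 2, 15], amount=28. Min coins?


dp[0]=0; dp[i]=1+min(dp[i-c] for c in coins)
...dp[23]=5, dp[24]=6, dp[25]=6, dp[26]=7, dp[27]=7, dp[28]=8
Minimum coins for 28 = 8


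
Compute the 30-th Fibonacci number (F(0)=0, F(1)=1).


F(n)=F(n-1)+F(n-2)
...F(28)=317811, F(29)=514229, F(30)=832040


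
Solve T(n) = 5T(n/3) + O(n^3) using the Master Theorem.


a=5, b=3, c=3. log_3(5)=1.465 < c=3. Case 3: O(n^c) = O(n^3)
Complexity: O(n^3)


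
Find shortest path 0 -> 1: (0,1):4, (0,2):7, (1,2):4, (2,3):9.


Dijkstra from 0:
Distances: {0: 0, 1: 4, 2: 7, 3: 16}
Shortest distance to 1 = 4, path = [0, 1]


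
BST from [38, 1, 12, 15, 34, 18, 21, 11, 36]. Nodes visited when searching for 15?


BST root = 38
Search for 15: compare at each node
Path: [38, 1, 12, 15]


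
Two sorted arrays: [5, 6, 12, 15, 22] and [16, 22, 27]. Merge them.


Compare heads, take smaller each step.
Merged: [5, 6, 12, 15, 16, 22, 22, 27]


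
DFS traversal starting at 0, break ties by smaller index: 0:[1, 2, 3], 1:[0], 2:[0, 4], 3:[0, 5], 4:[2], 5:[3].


DFS stack-based: start with [0]
Visit order: [0, 1, 2, 4, 3, 5]


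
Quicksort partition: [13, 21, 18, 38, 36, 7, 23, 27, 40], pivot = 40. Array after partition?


Elements <= 40 go left of pivot.
Result: [13, 21, 18, 38, 36, 7, 23, 27, 40], pivot at index 8


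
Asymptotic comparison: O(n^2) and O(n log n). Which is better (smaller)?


linearithmic grows slower than quadratic
O(n log n) is asymptotically smaller; O(n^2) grows faster


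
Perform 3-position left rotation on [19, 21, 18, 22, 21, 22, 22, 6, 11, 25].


Left rotate by 3: [22, 21, 22, 22, 6, 11, 25, 19, 21, 18]


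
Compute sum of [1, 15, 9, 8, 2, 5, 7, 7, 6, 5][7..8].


Prefix sums: [0, 1, 16, 25, 33, 35, 40, 47, 54, 60, 65]
Sum[7..8] = prefix[9] - prefix[7] = 60 - 47 = 13


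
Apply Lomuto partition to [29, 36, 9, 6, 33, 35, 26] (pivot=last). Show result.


Elements <= 26 go left of pivot.
Result: [9, 6, 26, 36, 33, 35, 29], pivot at index 2


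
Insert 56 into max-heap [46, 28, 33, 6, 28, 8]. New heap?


Append 56: [46, 28, 33, 6, 28, 8, 56]
Bubble up: swap idx 6(56) with idx 2(33); swap idx 2(56) with idx 0(46)
Result: [56, 28, 46, 6, 28, 8, 33]


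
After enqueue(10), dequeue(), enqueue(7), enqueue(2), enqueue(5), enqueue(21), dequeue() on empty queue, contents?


enqueue(10) -> [10]
dequeue() returns 10 -> []
enqueue(7) -> [7]
enqueue(2) -> [7, 2]
enqueue(5) -> [7, 2, 5]
enqueue(21) -> [7, 2, 5, 21]
dequeue() returns 7 -> [2, 5, 21]
Final queue (front to back): [2, 5, 21]


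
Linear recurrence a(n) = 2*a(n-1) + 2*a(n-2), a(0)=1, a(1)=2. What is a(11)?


Build bottom-up:
...a(9)=6688, a(10)=18272, a(11)=2*18272+2*6688=49920


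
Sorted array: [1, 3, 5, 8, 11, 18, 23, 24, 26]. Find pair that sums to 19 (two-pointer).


Two pointers: lo=0, hi=8
Found pair: (1, 18) summing to 19


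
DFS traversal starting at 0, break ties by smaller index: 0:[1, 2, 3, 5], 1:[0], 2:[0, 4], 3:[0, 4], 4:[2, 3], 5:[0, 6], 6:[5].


DFS stack-based: start with [0]
Visit order: [0, 1, 2, 4, 3, 5, 6]


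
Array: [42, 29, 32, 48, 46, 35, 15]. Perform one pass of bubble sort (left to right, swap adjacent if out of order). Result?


After one pass: [29, 32, 42, 46, 35, 15, 48]


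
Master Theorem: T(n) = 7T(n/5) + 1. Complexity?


a=7, b=5, c=0. log_5(7)=1.209 > c=0. Case 1: O(n^log_b(a)) = O(n^1.209)
Complexity: O(n^1.209)


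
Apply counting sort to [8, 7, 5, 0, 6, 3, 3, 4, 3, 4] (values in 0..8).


Count array: [1, 0, 0, 3, 2, 1, 1, 1, 1]
Reconstruct: [0, 3, 3, 3, 4, 4, 5, 6, 7, 8]


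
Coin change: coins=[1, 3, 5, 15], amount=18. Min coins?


dp[0]=0; dp[i]=1+min(dp[i-c] for c in coins)
...dp[13]=3, dp[14]=4, dp[15]=1, dp[16]=2, dp[17]=3, dp[18]=2
Minimum coins for 18 = 2


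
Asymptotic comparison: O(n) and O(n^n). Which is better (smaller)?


linear grows slower than n^n
O(n) is asymptotically smaller; O(n^n) grows faster


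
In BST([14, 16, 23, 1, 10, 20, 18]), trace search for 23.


BST root = 14
Search for 23: compare at each node
Path: [14, 16, 23]


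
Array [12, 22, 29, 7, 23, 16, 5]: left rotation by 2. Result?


Left rotate by 2: [29, 7, 23, 16, 5, 12, 22]


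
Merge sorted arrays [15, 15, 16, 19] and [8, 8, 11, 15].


Compare heads, take smaller each step.
Merged: [8, 8, 11, 15, 15, 15, 16, 19]


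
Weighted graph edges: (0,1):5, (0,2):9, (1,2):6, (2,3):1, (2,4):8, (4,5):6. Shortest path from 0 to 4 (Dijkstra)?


Dijkstra from 0:
Distances: {0: 0, 1: 5, 2: 9, 3: 10, 4: 17, 5: 23}
Shortest distance to 4 = 17, path = [0, 2, 4]


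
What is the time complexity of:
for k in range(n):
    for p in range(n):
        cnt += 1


Per nesting level: O(n) * O(n) = O(n^2)
Complexity: O(n^2)


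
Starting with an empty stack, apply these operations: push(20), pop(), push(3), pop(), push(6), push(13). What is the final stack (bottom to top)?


push(20) -> [20]
pop() returns 20 -> []
push(3) -> [3]
pop() returns 3 -> []
push(6) -> [6]
push(13) -> [6, 13]
Final stack (bottom to top): [6, 13]


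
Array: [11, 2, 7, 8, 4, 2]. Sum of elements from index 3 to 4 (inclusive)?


Prefix sums: [0, 11, 13, 20, 28, 32, 34]
Sum[3..4] = prefix[5] - prefix[3] = 32 - 20 = 12


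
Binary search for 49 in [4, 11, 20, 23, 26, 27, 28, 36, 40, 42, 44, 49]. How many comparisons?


Search for 49:
[0,11] mid=5 arr[5]=27
[6,11] mid=8 arr[8]=40
[9,11] mid=10 arr[10]=44
[11,11] mid=11 arr[11]=49
Total: 4 comparisons


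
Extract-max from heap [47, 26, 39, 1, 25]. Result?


Max = 47
Replace root with last, heapify down
Resulting heap: [39, 26, 25, 1]


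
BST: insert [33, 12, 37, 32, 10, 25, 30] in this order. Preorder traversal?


Root = 33; build tree by BST insertion.
Preorder traversal: [33, 12, 10, 32, 25, 30, 37]


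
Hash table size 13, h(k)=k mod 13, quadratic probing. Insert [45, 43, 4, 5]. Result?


Insertions: 45->slot 6; 43->slot 4; 4->slot 5; 5->slot 9
Table: [None, None, None, None, 43, 4, 45, None, None, 5, None, None, None]


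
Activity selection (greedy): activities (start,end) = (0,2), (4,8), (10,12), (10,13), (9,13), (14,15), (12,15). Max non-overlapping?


Greedy: pick earliest-ending, then skip overlaps.
Selected (4 activities): [(0, 2), (4, 8), (10, 12), (14, 15)]


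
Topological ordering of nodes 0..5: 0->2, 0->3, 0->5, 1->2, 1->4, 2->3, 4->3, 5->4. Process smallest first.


Kahn's algorithm, process smallest node first
Order: [0, 1, 2, 5, 4, 3]


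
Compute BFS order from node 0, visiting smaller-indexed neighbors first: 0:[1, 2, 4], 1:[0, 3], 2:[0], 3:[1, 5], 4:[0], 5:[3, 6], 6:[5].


BFS queue: start with [0]
Visit order: [0, 1, 2, 4, 3, 5, 6]


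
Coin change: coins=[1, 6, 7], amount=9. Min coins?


dp[0]=0; dp[i]=1+min(dp[i-c] for c in coins)
...dp[4]=4, dp[5]=5, dp[6]=1, dp[7]=1, dp[8]=2, dp[9]=3
Minimum coins for 9 = 3


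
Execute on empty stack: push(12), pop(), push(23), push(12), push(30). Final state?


push(12) -> [12]
pop() returns 12 -> []
push(23) -> [23]
push(12) -> [23, 12]
push(30) -> [23, 12, 30]
Final stack (bottom to top): [23, 12, 30]


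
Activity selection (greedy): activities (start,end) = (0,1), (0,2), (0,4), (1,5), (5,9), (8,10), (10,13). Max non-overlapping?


Greedy: pick earliest-ending, then skip overlaps.
Selected (4 activities): [(0, 1), (1, 5), (5, 9), (10, 13)]


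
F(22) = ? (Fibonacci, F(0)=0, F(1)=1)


F(n)=F(n-1)+F(n-2)
...F(20)=6765, F(21)=10946, F(22)=17711


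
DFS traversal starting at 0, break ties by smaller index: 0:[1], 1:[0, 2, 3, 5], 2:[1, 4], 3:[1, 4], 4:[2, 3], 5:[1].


DFS stack-based: start with [0]
Visit order: [0, 1, 2, 4, 3, 5]


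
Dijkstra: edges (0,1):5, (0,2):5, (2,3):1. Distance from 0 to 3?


Dijkstra from 0:
Distances: {0: 0, 1: 5, 2: 5, 3: 6}
Shortest distance to 3 = 6, path = [0, 2, 3]


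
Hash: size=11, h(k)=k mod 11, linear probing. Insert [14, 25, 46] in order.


Insertions: 14->slot 3; 25->slot 4; 46->slot 2
Table: [None, None, 46, 14, 25, None, None, None, None, None, None]


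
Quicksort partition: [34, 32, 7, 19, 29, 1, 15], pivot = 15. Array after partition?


Elements <= 15 go left of pivot.
Result: [7, 1, 15, 19, 29, 32, 34], pivot at index 2


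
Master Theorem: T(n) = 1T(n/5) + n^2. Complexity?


a=1, b=5, c=2. log_5(1)=0 < c=2. Case 3: O(n^c) = O(n^2)
Complexity: O(n^2)


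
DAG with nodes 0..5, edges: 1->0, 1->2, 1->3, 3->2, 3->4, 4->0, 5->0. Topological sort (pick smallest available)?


Kahn's algorithm, process smallest node first
Order: [1, 3, 2, 4, 5, 0]


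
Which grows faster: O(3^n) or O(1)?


constant grows slower than exponential (base 3)
O(1) is asymptotically smaller; O(3^n) grows faster


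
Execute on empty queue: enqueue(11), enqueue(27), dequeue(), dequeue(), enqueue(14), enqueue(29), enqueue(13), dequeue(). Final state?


enqueue(11) -> [11]
enqueue(27) -> [11, 27]
dequeue() returns 11 -> [27]
dequeue() returns 27 -> []
enqueue(14) -> [14]
enqueue(29) -> [14, 29]
enqueue(13) -> [14, 29, 13]
dequeue() returns 14 -> [29, 13]
Final queue (front to back): [29, 13]


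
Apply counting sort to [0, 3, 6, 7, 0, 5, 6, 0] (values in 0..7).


Count array: [3, 0, 0, 1, 0, 1, 2, 1]
Reconstruct: [0, 0, 0, 3, 5, 6, 6, 7]


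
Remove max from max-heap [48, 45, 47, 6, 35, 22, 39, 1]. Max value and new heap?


Max = 48
Replace root with last, heapify down
Resulting heap: [47, 45, 39, 6, 35, 22, 1]


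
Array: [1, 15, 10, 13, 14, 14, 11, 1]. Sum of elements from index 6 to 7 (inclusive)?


Prefix sums: [0, 1, 16, 26, 39, 53, 67, 78, 79]
Sum[6..7] = prefix[8] - prefix[6] = 79 - 67 = 12


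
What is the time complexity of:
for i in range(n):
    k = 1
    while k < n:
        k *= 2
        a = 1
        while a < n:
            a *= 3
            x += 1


Per nesting level: O(n) * O(log n) * O(log n) = O(n (log n)^2)
Complexity: O(n (log n)^2)


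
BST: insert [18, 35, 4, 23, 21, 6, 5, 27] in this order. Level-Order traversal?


Root = 18; build tree by BST insertion.
Level-Order traversal: [18, 4, 35, 6, 23, 5, 21, 27]


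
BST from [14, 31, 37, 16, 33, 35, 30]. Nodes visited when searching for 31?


BST root = 14
Search for 31: compare at each node
Path: [14, 31]


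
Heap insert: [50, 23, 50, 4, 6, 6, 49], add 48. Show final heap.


Append 48: [50, 23, 50, 4, 6, 6, 49, 48]
Bubble up: swap idx 7(48) with idx 3(4); swap idx 3(48) with idx 1(23)
Result: [50, 48, 50, 23, 6, 6, 49, 4]


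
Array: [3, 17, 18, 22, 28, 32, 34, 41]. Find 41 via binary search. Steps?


Search for 41:
[0,7] mid=3 arr[3]=22
[4,7] mid=5 arr[5]=32
[6,7] mid=6 arr[6]=34
[7,7] mid=7 arr[7]=41
Total: 4 comparisons


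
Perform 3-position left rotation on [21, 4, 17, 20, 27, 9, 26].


Left rotate by 3: [20, 27, 9, 26, 21, 4, 17]


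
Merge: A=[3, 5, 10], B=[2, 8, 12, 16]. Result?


Compare heads, take smaller each step.
Merged: [2, 3, 5, 8, 10, 12, 16]


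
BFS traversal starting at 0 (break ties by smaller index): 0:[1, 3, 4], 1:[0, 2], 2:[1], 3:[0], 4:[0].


BFS queue: start with [0]
Visit order: [0, 1, 3, 4, 2]


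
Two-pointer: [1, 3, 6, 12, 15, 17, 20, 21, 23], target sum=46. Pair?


Two pointers: lo=0, hi=8
No pair sums to 46


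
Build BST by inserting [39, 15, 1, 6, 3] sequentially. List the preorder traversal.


Root = 39; build tree by BST insertion.
Preorder traversal: [39, 15, 1, 6, 3]


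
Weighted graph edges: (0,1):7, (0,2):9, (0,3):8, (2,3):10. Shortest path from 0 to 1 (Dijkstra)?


Dijkstra from 0:
Distances: {0: 0, 1: 7, 2: 9, 3: 8}
Shortest distance to 1 = 7, path = [0, 1]


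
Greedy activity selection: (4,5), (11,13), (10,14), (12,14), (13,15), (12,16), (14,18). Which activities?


Greedy: pick earliest-ending, then skip overlaps.
Selected (3 activities): [(4, 5), (11, 13), (13, 15)]


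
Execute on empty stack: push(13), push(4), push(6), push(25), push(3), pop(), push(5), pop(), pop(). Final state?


push(13) -> [13]
push(4) -> [13, 4]
push(6) -> [13, 4, 6]
push(25) -> [13, 4, 6, 25]
push(3) -> [13, 4, 6, 25, 3]
pop() returns 3 -> [13, 4, 6, 25]
push(5) -> [13, 4, 6, 25, 5]
pop() returns 5 -> [13, 4, 6, 25]
pop() returns 25 -> [13, 4, 6]
Final stack (bottom to top): [13, 4, 6]


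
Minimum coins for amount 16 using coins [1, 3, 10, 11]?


dp[0]=0; dp[i]=1+min(dp[i-c] for c in coins)
...dp[11]=1, dp[12]=2, dp[13]=2, dp[14]=2, dp[15]=3, dp[16]=3
Minimum coins for 16 = 3


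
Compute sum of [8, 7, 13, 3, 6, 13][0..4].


Prefix sums: [0, 8, 15, 28, 31, 37, 50]
Sum[0..4] = prefix[5] - prefix[0] = 37 - 0 = 37


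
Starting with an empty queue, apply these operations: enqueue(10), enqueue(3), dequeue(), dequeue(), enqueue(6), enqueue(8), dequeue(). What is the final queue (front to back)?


enqueue(10) -> [10]
enqueue(3) -> [10, 3]
dequeue() returns 10 -> [3]
dequeue() returns 3 -> []
enqueue(6) -> [6]
enqueue(8) -> [6, 8]
dequeue() returns 6 -> [8]
Final queue (front to back): [8]


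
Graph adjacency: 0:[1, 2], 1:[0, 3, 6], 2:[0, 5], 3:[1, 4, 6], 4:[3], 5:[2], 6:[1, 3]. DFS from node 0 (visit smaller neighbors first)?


DFS stack-based: start with [0]
Visit order: [0, 1, 3, 4, 6, 2, 5]


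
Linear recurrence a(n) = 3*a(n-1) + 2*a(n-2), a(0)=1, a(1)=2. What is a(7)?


Build bottom-up:
...a(5)=356, a(6)=1268, a(7)=3*1268+2*356=4516


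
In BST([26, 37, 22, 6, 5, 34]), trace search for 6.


BST root = 26
Search for 6: compare at each node
Path: [26, 22, 6]


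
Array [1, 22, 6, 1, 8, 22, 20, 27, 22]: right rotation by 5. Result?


Right rotate by 5: [8, 22, 20, 27, 22, 1, 22, 6, 1]


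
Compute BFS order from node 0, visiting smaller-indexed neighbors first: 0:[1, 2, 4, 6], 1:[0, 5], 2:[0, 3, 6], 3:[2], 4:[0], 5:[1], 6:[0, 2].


BFS queue: start with [0]
Visit order: [0, 1, 2, 4, 6, 5, 3]


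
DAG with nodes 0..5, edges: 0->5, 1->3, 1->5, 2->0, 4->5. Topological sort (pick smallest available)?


Kahn's algorithm, process smallest node first
Order: [1, 2, 0, 3, 4, 5]


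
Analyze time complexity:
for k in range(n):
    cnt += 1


Per nesting level: O(n) = O(n)
Complexity: O(n)


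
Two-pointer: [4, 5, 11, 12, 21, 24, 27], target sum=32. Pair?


Two pointers: lo=0, hi=6
Found pair: (5, 27) summing to 32


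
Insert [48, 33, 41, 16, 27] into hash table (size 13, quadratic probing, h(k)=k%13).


Insertions: 48->slot 9; 33->slot 7; 41->slot 2; 16->slot 3; 27->slot 1
Table: [None, 27, 41, 16, None, None, None, 33, None, 48, None, None, None]


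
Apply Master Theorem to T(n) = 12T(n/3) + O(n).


a=12, b=3, c=1. log_3(12)=2.262 > c=1. Case 1: O(n^log_b(a)) = O(n^2.262)
Complexity: O(n^2.262)


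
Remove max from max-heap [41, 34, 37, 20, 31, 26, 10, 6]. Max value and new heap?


Max = 41
Replace root with last, heapify down
Resulting heap: [37, 34, 26, 20, 31, 6, 10]


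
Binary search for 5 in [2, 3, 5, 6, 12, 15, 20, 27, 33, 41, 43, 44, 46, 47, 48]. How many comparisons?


Search for 5:
[0,14] mid=7 arr[7]=27
[0,6] mid=3 arr[3]=6
[0,2] mid=1 arr[1]=3
[2,2] mid=2 arr[2]=5
Total: 4 comparisons


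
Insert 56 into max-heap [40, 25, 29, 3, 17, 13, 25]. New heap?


Append 56: [40, 25, 29, 3, 17, 13, 25, 56]
Bubble up: swap idx 7(56) with idx 3(3); swap idx 3(56) with idx 1(25); swap idx 1(56) with idx 0(40)
Result: [56, 40, 29, 25, 17, 13, 25, 3]


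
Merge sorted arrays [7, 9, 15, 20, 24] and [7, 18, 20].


Compare heads, take smaller each step.
Merged: [7, 7, 9, 15, 18, 20, 20, 24]


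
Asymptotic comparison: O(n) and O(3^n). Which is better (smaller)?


linear grows slower than exponential (base 3)
O(n) is asymptotically smaller; O(3^n) grows faster


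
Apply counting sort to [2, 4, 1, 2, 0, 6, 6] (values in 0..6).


Count array: [1, 1, 2, 0, 1, 0, 2]
Reconstruct: [0, 1, 2, 2, 4, 6, 6]


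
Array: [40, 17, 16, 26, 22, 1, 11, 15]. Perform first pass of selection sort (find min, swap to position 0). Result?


After one pass: [1, 17, 16, 26, 22, 40, 11, 15]


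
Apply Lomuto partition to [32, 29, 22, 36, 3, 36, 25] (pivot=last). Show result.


Elements <= 25 go left of pivot.
Result: [22, 3, 25, 36, 29, 36, 32], pivot at index 2
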